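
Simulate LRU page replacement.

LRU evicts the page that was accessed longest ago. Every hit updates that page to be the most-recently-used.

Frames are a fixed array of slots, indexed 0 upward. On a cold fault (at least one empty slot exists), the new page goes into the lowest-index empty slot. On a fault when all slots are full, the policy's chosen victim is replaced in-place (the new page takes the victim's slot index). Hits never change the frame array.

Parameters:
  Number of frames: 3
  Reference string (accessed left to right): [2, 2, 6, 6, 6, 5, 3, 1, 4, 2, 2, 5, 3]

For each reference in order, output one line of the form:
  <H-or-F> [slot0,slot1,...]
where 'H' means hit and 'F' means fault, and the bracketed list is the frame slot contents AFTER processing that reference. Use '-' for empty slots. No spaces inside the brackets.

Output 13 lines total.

F [2,-,-]
H [2,-,-]
F [2,6,-]
H [2,6,-]
H [2,6,-]
F [2,6,5]
F [3,6,5]
F [3,1,5]
F [3,1,4]
F [2,1,4]
H [2,1,4]
F [2,5,4]
F [2,5,3]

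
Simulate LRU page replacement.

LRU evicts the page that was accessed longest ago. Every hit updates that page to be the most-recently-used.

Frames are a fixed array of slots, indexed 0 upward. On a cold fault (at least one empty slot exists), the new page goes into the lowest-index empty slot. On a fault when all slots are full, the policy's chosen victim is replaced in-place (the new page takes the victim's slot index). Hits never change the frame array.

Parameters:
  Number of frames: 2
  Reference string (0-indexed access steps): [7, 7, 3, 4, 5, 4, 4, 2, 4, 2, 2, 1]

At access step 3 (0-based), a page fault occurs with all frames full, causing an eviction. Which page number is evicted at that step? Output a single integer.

Step 0: ref 7 -> FAULT, frames=[7,-]
Step 1: ref 7 -> HIT, frames=[7,-]
Step 2: ref 3 -> FAULT, frames=[7,3]
Step 3: ref 4 -> FAULT, evict 7, frames=[4,3]
At step 3: evicted page 7

Answer: 7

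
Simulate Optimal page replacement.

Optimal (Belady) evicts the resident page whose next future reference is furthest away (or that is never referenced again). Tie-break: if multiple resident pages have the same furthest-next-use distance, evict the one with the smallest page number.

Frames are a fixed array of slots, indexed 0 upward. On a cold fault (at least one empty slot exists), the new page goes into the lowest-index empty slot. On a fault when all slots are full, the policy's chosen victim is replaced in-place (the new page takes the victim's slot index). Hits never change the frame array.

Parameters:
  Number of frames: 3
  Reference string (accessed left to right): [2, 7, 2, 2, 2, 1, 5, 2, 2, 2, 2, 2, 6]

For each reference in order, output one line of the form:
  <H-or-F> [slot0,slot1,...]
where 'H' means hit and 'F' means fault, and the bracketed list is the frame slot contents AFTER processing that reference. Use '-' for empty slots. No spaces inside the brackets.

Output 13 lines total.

F [2,-,-]
F [2,7,-]
H [2,7,-]
H [2,7,-]
H [2,7,-]
F [2,7,1]
F [2,7,5]
H [2,7,5]
H [2,7,5]
H [2,7,5]
H [2,7,5]
H [2,7,5]
F [6,7,5]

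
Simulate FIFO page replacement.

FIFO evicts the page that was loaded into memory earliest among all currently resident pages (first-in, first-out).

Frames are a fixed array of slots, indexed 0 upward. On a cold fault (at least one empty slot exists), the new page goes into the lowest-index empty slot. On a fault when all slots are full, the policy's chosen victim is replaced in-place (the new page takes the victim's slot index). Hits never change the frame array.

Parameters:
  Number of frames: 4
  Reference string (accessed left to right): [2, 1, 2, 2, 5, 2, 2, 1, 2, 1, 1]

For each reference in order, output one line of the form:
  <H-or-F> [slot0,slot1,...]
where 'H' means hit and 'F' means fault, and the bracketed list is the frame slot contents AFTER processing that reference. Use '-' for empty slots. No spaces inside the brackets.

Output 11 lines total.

F [2,-,-,-]
F [2,1,-,-]
H [2,1,-,-]
H [2,1,-,-]
F [2,1,5,-]
H [2,1,5,-]
H [2,1,5,-]
H [2,1,5,-]
H [2,1,5,-]
H [2,1,5,-]
H [2,1,5,-]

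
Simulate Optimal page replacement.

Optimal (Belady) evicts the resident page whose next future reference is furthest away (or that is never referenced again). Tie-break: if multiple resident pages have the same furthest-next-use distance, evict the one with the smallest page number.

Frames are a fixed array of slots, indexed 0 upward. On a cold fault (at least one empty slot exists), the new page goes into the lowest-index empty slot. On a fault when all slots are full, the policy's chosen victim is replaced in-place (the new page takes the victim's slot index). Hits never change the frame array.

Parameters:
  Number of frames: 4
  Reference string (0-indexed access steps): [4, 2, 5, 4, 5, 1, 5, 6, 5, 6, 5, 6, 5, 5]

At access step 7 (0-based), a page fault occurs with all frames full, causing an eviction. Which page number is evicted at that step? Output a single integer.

Step 0: ref 4 -> FAULT, frames=[4,-,-,-]
Step 1: ref 2 -> FAULT, frames=[4,2,-,-]
Step 2: ref 5 -> FAULT, frames=[4,2,5,-]
Step 3: ref 4 -> HIT, frames=[4,2,5,-]
Step 4: ref 5 -> HIT, frames=[4,2,5,-]
Step 5: ref 1 -> FAULT, frames=[4,2,5,1]
Step 6: ref 5 -> HIT, frames=[4,2,5,1]
Step 7: ref 6 -> FAULT, evict 1, frames=[4,2,5,6]
At step 7: evicted page 1

Answer: 1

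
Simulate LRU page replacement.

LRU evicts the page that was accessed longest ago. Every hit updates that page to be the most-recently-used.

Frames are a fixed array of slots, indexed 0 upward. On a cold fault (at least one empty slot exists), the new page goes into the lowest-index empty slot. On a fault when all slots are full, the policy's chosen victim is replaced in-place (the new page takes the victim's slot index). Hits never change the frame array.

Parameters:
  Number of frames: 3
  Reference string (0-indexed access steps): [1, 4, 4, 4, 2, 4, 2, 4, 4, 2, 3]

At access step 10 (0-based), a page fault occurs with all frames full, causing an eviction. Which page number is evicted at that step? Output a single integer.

Answer: 1

Derivation:
Step 0: ref 1 -> FAULT, frames=[1,-,-]
Step 1: ref 4 -> FAULT, frames=[1,4,-]
Step 2: ref 4 -> HIT, frames=[1,4,-]
Step 3: ref 4 -> HIT, frames=[1,4,-]
Step 4: ref 2 -> FAULT, frames=[1,4,2]
Step 5: ref 4 -> HIT, frames=[1,4,2]
Step 6: ref 2 -> HIT, frames=[1,4,2]
Step 7: ref 4 -> HIT, frames=[1,4,2]
Step 8: ref 4 -> HIT, frames=[1,4,2]
Step 9: ref 2 -> HIT, frames=[1,4,2]
Step 10: ref 3 -> FAULT, evict 1, frames=[3,4,2]
At step 10: evicted page 1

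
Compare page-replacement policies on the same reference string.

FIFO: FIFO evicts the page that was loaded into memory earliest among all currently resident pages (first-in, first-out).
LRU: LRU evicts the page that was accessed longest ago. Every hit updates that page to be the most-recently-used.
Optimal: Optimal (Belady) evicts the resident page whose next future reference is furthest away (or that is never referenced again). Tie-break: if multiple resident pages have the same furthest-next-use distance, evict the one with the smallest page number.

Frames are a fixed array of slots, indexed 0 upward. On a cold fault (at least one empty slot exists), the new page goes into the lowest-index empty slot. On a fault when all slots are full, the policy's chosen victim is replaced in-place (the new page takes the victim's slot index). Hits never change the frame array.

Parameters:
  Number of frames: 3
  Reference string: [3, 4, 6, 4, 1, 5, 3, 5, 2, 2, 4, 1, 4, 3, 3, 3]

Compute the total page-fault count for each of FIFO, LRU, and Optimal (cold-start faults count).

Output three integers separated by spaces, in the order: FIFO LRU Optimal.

Answer: 10 10 7

Derivation:
--- FIFO ---
  step 0: ref 3 -> FAULT, frames=[3,-,-] (faults so far: 1)
  step 1: ref 4 -> FAULT, frames=[3,4,-] (faults so far: 2)
  step 2: ref 6 -> FAULT, frames=[3,4,6] (faults so far: 3)
  step 3: ref 4 -> HIT, frames=[3,4,6] (faults so far: 3)
  step 4: ref 1 -> FAULT, evict 3, frames=[1,4,6] (faults so far: 4)
  step 5: ref 5 -> FAULT, evict 4, frames=[1,5,6] (faults so far: 5)
  step 6: ref 3 -> FAULT, evict 6, frames=[1,5,3] (faults so far: 6)
  step 7: ref 5 -> HIT, frames=[1,5,3] (faults so far: 6)
  step 8: ref 2 -> FAULT, evict 1, frames=[2,5,3] (faults so far: 7)
  step 9: ref 2 -> HIT, frames=[2,5,3] (faults so far: 7)
  step 10: ref 4 -> FAULT, evict 5, frames=[2,4,3] (faults so far: 8)
  step 11: ref 1 -> FAULT, evict 3, frames=[2,4,1] (faults so far: 9)
  step 12: ref 4 -> HIT, frames=[2,4,1] (faults so far: 9)
  step 13: ref 3 -> FAULT, evict 2, frames=[3,4,1] (faults so far: 10)
  step 14: ref 3 -> HIT, frames=[3,4,1] (faults so far: 10)
  step 15: ref 3 -> HIT, frames=[3,4,1] (faults so far: 10)
  FIFO total faults: 10
--- LRU ---
  step 0: ref 3 -> FAULT, frames=[3,-,-] (faults so far: 1)
  step 1: ref 4 -> FAULT, frames=[3,4,-] (faults so far: 2)
  step 2: ref 6 -> FAULT, frames=[3,4,6] (faults so far: 3)
  step 3: ref 4 -> HIT, frames=[3,4,6] (faults so far: 3)
  step 4: ref 1 -> FAULT, evict 3, frames=[1,4,6] (faults so far: 4)
  step 5: ref 5 -> FAULT, evict 6, frames=[1,4,5] (faults so far: 5)
  step 6: ref 3 -> FAULT, evict 4, frames=[1,3,5] (faults so far: 6)
  step 7: ref 5 -> HIT, frames=[1,3,5] (faults so far: 6)
  step 8: ref 2 -> FAULT, evict 1, frames=[2,3,5] (faults so far: 7)
  step 9: ref 2 -> HIT, frames=[2,3,5] (faults so far: 7)
  step 10: ref 4 -> FAULT, evict 3, frames=[2,4,5] (faults so far: 8)
  step 11: ref 1 -> FAULT, evict 5, frames=[2,4,1] (faults so far: 9)
  step 12: ref 4 -> HIT, frames=[2,4,1] (faults so far: 9)
  step 13: ref 3 -> FAULT, evict 2, frames=[3,4,1] (faults so far: 10)
  step 14: ref 3 -> HIT, frames=[3,4,1] (faults so far: 10)
  step 15: ref 3 -> HIT, frames=[3,4,1] (faults so far: 10)
  LRU total faults: 10
--- Optimal ---
  step 0: ref 3 -> FAULT, frames=[3,-,-] (faults so far: 1)
  step 1: ref 4 -> FAULT, frames=[3,4,-] (faults so far: 2)
  step 2: ref 6 -> FAULT, frames=[3,4,6] (faults so far: 3)
  step 3: ref 4 -> HIT, frames=[3,4,6] (faults so far: 3)
  step 4: ref 1 -> FAULT, evict 6, frames=[3,4,1] (faults so far: 4)
  step 5: ref 5 -> FAULT, evict 1, frames=[3,4,5] (faults so far: 5)
  step 6: ref 3 -> HIT, frames=[3,4,5] (faults so far: 5)
  step 7: ref 5 -> HIT, frames=[3,4,5] (faults so far: 5)
  step 8: ref 2 -> FAULT, evict 5, frames=[3,4,2] (faults so far: 6)
  step 9: ref 2 -> HIT, frames=[3,4,2] (faults so far: 6)
  step 10: ref 4 -> HIT, frames=[3,4,2] (faults so far: 6)
  step 11: ref 1 -> FAULT, evict 2, frames=[3,4,1] (faults so far: 7)
  step 12: ref 4 -> HIT, frames=[3,4,1] (faults so far: 7)
  step 13: ref 3 -> HIT, frames=[3,4,1] (faults so far: 7)
  step 14: ref 3 -> HIT, frames=[3,4,1] (faults so far: 7)
  step 15: ref 3 -> HIT, frames=[3,4,1] (faults so far: 7)
  Optimal total faults: 7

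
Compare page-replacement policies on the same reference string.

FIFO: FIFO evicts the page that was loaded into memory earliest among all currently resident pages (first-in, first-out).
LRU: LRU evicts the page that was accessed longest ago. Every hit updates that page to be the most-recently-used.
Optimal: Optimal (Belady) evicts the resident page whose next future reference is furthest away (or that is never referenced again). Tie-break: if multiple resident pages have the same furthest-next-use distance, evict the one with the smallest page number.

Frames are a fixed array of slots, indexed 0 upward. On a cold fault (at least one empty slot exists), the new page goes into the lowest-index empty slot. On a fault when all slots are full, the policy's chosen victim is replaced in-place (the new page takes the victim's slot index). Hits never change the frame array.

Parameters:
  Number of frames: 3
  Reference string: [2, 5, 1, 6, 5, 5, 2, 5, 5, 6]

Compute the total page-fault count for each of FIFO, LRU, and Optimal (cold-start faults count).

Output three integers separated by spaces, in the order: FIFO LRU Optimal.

--- FIFO ---
  step 0: ref 2 -> FAULT, frames=[2,-,-] (faults so far: 1)
  step 1: ref 5 -> FAULT, frames=[2,5,-] (faults so far: 2)
  step 2: ref 1 -> FAULT, frames=[2,5,1] (faults so far: 3)
  step 3: ref 6 -> FAULT, evict 2, frames=[6,5,1] (faults so far: 4)
  step 4: ref 5 -> HIT, frames=[6,5,1] (faults so far: 4)
  step 5: ref 5 -> HIT, frames=[6,5,1] (faults so far: 4)
  step 6: ref 2 -> FAULT, evict 5, frames=[6,2,1] (faults so far: 5)
  step 7: ref 5 -> FAULT, evict 1, frames=[6,2,5] (faults so far: 6)
  step 8: ref 5 -> HIT, frames=[6,2,5] (faults so far: 6)
  step 9: ref 6 -> HIT, frames=[6,2,5] (faults so far: 6)
  FIFO total faults: 6
--- LRU ---
  step 0: ref 2 -> FAULT, frames=[2,-,-] (faults so far: 1)
  step 1: ref 5 -> FAULT, frames=[2,5,-] (faults so far: 2)
  step 2: ref 1 -> FAULT, frames=[2,5,1] (faults so far: 3)
  step 3: ref 6 -> FAULT, evict 2, frames=[6,5,1] (faults so far: 4)
  step 4: ref 5 -> HIT, frames=[6,5,1] (faults so far: 4)
  step 5: ref 5 -> HIT, frames=[6,5,1] (faults so far: 4)
  step 6: ref 2 -> FAULT, evict 1, frames=[6,5,2] (faults so far: 5)
  step 7: ref 5 -> HIT, frames=[6,5,2] (faults so far: 5)
  step 8: ref 5 -> HIT, frames=[6,5,2] (faults so far: 5)
  step 9: ref 6 -> HIT, frames=[6,5,2] (faults so far: 5)
  LRU total faults: 5
--- Optimal ---
  step 0: ref 2 -> FAULT, frames=[2,-,-] (faults so far: 1)
  step 1: ref 5 -> FAULT, frames=[2,5,-] (faults so far: 2)
  step 2: ref 1 -> FAULT, frames=[2,5,1] (faults so far: 3)
  step 3: ref 6 -> FAULT, evict 1, frames=[2,5,6] (faults so far: 4)
  step 4: ref 5 -> HIT, frames=[2,5,6] (faults so far: 4)
  step 5: ref 5 -> HIT, frames=[2,5,6] (faults so far: 4)
  step 6: ref 2 -> HIT, frames=[2,5,6] (faults so far: 4)
  step 7: ref 5 -> HIT, frames=[2,5,6] (faults so far: 4)
  step 8: ref 5 -> HIT, frames=[2,5,6] (faults so far: 4)
  step 9: ref 6 -> HIT, frames=[2,5,6] (faults so far: 4)
  Optimal total faults: 4

Answer: 6 5 4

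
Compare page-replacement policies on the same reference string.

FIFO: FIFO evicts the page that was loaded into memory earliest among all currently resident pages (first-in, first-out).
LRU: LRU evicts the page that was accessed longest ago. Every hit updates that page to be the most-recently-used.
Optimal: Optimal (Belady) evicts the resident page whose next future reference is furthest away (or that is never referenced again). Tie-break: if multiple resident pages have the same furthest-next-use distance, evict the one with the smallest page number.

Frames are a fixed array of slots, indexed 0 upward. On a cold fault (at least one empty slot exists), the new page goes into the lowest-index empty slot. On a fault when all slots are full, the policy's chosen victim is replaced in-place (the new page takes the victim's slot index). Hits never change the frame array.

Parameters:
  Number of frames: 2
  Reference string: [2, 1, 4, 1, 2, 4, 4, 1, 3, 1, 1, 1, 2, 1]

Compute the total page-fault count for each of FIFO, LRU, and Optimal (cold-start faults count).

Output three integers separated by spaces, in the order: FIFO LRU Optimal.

Answer: 8 8 7

Derivation:
--- FIFO ---
  step 0: ref 2 -> FAULT, frames=[2,-] (faults so far: 1)
  step 1: ref 1 -> FAULT, frames=[2,1] (faults so far: 2)
  step 2: ref 4 -> FAULT, evict 2, frames=[4,1] (faults so far: 3)
  step 3: ref 1 -> HIT, frames=[4,1] (faults so far: 3)
  step 4: ref 2 -> FAULT, evict 1, frames=[4,2] (faults so far: 4)
  step 5: ref 4 -> HIT, frames=[4,2] (faults so far: 4)
  step 6: ref 4 -> HIT, frames=[4,2] (faults so far: 4)
  step 7: ref 1 -> FAULT, evict 4, frames=[1,2] (faults so far: 5)
  step 8: ref 3 -> FAULT, evict 2, frames=[1,3] (faults so far: 6)
  step 9: ref 1 -> HIT, frames=[1,3] (faults so far: 6)
  step 10: ref 1 -> HIT, frames=[1,3] (faults so far: 6)
  step 11: ref 1 -> HIT, frames=[1,3] (faults so far: 6)
  step 12: ref 2 -> FAULT, evict 1, frames=[2,3] (faults so far: 7)
  step 13: ref 1 -> FAULT, evict 3, frames=[2,1] (faults so far: 8)
  FIFO total faults: 8
--- LRU ---
  step 0: ref 2 -> FAULT, frames=[2,-] (faults so far: 1)
  step 1: ref 1 -> FAULT, frames=[2,1] (faults so far: 2)
  step 2: ref 4 -> FAULT, evict 2, frames=[4,1] (faults so far: 3)
  step 3: ref 1 -> HIT, frames=[4,1] (faults so far: 3)
  step 4: ref 2 -> FAULT, evict 4, frames=[2,1] (faults so far: 4)
  step 5: ref 4 -> FAULT, evict 1, frames=[2,4] (faults so far: 5)
  step 6: ref 4 -> HIT, frames=[2,4] (faults so far: 5)
  step 7: ref 1 -> FAULT, evict 2, frames=[1,4] (faults so far: 6)
  step 8: ref 3 -> FAULT, evict 4, frames=[1,3] (faults so far: 7)
  step 9: ref 1 -> HIT, frames=[1,3] (faults so far: 7)
  step 10: ref 1 -> HIT, frames=[1,3] (faults so far: 7)
  step 11: ref 1 -> HIT, frames=[1,3] (faults so far: 7)
  step 12: ref 2 -> FAULT, evict 3, frames=[1,2] (faults so far: 8)
  step 13: ref 1 -> HIT, frames=[1,2] (faults so far: 8)
  LRU total faults: 8
--- Optimal ---
  step 0: ref 2 -> FAULT, frames=[2,-] (faults so far: 1)
  step 1: ref 1 -> FAULT, frames=[2,1] (faults so far: 2)
  step 2: ref 4 -> FAULT, evict 2, frames=[4,1] (faults so far: 3)
  step 3: ref 1 -> HIT, frames=[4,1] (faults so far: 3)
  step 4: ref 2 -> FAULT, evict 1, frames=[4,2] (faults so far: 4)
  step 5: ref 4 -> HIT, frames=[4,2] (faults so far: 4)
  step 6: ref 4 -> HIT, frames=[4,2] (faults so far: 4)
  step 7: ref 1 -> FAULT, evict 4, frames=[1,2] (faults so far: 5)
  step 8: ref 3 -> FAULT, evict 2, frames=[1,3] (faults so far: 6)
  step 9: ref 1 -> HIT, frames=[1,3] (faults so far: 6)
  step 10: ref 1 -> HIT, frames=[1,3] (faults so far: 6)
  step 11: ref 1 -> HIT, frames=[1,3] (faults so far: 6)
  step 12: ref 2 -> FAULT, evict 3, frames=[1,2] (faults so far: 7)
  step 13: ref 1 -> HIT, frames=[1,2] (faults so far: 7)
  Optimal total faults: 7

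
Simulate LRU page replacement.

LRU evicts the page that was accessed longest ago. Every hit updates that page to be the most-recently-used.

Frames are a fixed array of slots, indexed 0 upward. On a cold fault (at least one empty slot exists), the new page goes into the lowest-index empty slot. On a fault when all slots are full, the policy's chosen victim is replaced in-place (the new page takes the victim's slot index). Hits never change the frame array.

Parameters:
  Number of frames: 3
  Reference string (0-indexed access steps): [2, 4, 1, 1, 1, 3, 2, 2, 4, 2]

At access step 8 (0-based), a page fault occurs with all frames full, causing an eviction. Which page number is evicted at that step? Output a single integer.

Step 0: ref 2 -> FAULT, frames=[2,-,-]
Step 1: ref 4 -> FAULT, frames=[2,4,-]
Step 2: ref 1 -> FAULT, frames=[2,4,1]
Step 3: ref 1 -> HIT, frames=[2,4,1]
Step 4: ref 1 -> HIT, frames=[2,4,1]
Step 5: ref 3 -> FAULT, evict 2, frames=[3,4,1]
Step 6: ref 2 -> FAULT, evict 4, frames=[3,2,1]
Step 7: ref 2 -> HIT, frames=[3,2,1]
Step 8: ref 4 -> FAULT, evict 1, frames=[3,2,4]
At step 8: evicted page 1

Answer: 1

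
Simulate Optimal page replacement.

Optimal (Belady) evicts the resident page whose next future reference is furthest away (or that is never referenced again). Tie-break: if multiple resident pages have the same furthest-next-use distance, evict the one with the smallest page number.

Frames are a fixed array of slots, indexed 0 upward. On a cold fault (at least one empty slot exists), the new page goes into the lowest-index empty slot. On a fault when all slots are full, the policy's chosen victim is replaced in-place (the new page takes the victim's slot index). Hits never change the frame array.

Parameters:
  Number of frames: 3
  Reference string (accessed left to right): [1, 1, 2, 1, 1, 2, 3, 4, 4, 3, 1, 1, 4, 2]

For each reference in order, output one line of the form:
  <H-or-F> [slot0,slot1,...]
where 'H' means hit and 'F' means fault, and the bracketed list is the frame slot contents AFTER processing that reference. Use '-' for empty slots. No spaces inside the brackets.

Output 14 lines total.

F [1,-,-]
H [1,-,-]
F [1,2,-]
H [1,2,-]
H [1,2,-]
H [1,2,-]
F [1,2,3]
F [1,4,3]
H [1,4,3]
H [1,4,3]
H [1,4,3]
H [1,4,3]
H [1,4,3]
F [2,4,3]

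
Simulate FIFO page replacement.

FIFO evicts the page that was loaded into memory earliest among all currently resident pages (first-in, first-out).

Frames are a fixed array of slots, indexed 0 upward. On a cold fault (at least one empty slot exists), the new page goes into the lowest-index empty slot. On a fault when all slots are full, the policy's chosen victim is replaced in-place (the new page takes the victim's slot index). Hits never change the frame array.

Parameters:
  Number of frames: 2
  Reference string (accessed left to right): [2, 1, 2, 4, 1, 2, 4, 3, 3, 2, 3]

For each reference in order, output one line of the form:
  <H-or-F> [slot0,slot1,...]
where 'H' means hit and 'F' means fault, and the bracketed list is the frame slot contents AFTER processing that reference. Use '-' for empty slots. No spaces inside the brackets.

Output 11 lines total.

F [2,-]
F [2,1]
H [2,1]
F [4,1]
H [4,1]
F [4,2]
H [4,2]
F [3,2]
H [3,2]
H [3,2]
H [3,2]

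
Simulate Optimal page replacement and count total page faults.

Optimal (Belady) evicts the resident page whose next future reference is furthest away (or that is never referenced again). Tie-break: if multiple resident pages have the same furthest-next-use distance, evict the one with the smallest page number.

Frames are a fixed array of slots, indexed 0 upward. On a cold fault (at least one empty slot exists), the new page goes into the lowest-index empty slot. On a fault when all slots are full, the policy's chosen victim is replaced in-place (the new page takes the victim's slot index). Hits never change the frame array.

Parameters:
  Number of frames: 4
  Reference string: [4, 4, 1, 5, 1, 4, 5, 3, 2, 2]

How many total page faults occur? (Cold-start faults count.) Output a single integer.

Step 0: ref 4 → FAULT, frames=[4,-,-,-]
Step 1: ref 4 → HIT, frames=[4,-,-,-]
Step 2: ref 1 → FAULT, frames=[4,1,-,-]
Step 3: ref 5 → FAULT, frames=[4,1,5,-]
Step 4: ref 1 → HIT, frames=[4,1,5,-]
Step 5: ref 4 → HIT, frames=[4,1,5,-]
Step 6: ref 5 → HIT, frames=[4,1,5,-]
Step 7: ref 3 → FAULT, frames=[4,1,5,3]
Step 8: ref 2 → FAULT (evict 1), frames=[4,2,5,3]
Step 9: ref 2 → HIT, frames=[4,2,5,3]
Total faults: 5

Answer: 5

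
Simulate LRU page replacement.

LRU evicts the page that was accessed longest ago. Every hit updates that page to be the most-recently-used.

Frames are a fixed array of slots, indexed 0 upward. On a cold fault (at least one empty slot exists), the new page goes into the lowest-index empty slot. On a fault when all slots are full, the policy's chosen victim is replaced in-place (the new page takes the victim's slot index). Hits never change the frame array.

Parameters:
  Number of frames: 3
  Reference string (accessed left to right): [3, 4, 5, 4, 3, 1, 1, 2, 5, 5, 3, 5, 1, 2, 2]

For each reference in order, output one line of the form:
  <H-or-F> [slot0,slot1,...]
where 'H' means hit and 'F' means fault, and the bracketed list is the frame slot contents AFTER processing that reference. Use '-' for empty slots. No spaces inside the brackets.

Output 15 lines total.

F [3,-,-]
F [3,4,-]
F [3,4,5]
H [3,4,5]
H [3,4,5]
F [3,4,1]
H [3,4,1]
F [3,2,1]
F [5,2,1]
H [5,2,1]
F [5,2,3]
H [5,2,3]
F [5,1,3]
F [5,1,2]
H [5,1,2]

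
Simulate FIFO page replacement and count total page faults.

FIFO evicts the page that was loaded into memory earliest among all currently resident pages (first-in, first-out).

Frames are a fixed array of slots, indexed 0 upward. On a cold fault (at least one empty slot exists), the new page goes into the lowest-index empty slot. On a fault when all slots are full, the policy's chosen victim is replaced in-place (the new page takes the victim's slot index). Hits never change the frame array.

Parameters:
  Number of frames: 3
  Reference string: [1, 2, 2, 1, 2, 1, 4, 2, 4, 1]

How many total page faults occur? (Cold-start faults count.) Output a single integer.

Answer: 3

Derivation:
Step 0: ref 1 → FAULT, frames=[1,-,-]
Step 1: ref 2 → FAULT, frames=[1,2,-]
Step 2: ref 2 → HIT, frames=[1,2,-]
Step 3: ref 1 → HIT, frames=[1,2,-]
Step 4: ref 2 → HIT, frames=[1,2,-]
Step 5: ref 1 → HIT, frames=[1,2,-]
Step 6: ref 4 → FAULT, frames=[1,2,4]
Step 7: ref 2 → HIT, frames=[1,2,4]
Step 8: ref 4 → HIT, frames=[1,2,4]
Step 9: ref 1 → HIT, frames=[1,2,4]
Total faults: 3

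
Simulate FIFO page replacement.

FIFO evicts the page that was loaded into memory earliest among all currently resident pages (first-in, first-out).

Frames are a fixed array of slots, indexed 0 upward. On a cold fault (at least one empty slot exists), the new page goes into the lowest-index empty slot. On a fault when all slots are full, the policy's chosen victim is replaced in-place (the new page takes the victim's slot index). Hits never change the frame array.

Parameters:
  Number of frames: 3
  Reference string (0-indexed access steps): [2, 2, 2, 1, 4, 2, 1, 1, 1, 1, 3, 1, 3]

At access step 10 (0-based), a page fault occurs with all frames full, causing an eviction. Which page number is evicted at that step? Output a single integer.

Step 0: ref 2 -> FAULT, frames=[2,-,-]
Step 1: ref 2 -> HIT, frames=[2,-,-]
Step 2: ref 2 -> HIT, frames=[2,-,-]
Step 3: ref 1 -> FAULT, frames=[2,1,-]
Step 4: ref 4 -> FAULT, frames=[2,1,4]
Step 5: ref 2 -> HIT, frames=[2,1,4]
Step 6: ref 1 -> HIT, frames=[2,1,4]
Step 7: ref 1 -> HIT, frames=[2,1,4]
Step 8: ref 1 -> HIT, frames=[2,1,4]
Step 9: ref 1 -> HIT, frames=[2,1,4]
Step 10: ref 3 -> FAULT, evict 2, frames=[3,1,4]
At step 10: evicted page 2

Answer: 2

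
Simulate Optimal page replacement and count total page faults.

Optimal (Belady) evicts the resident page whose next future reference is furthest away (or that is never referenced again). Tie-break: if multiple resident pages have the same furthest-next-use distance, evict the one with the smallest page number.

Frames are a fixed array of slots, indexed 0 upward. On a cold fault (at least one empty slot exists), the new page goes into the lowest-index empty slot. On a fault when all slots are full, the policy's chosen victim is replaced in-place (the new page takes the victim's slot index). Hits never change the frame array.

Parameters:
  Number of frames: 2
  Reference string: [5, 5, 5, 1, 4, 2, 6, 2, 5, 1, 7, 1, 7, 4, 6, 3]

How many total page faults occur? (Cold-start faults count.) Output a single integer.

Answer: 11

Derivation:
Step 0: ref 5 → FAULT, frames=[5,-]
Step 1: ref 5 → HIT, frames=[5,-]
Step 2: ref 5 → HIT, frames=[5,-]
Step 3: ref 1 → FAULT, frames=[5,1]
Step 4: ref 4 → FAULT (evict 1), frames=[5,4]
Step 5: ref 2 → FAULT (evict 4), frames=[5,2]
Step 6: ref 6 → FAULT (evict 5), frames=[6,2]
Step 7: ref 2 → HIT, frames=[6,2]
Step 8: ref 5 → FAULT (evict 2), frames=[6,5]
Step 9: ref 1 → FAULT (evict 5), frames=[6,1]
Step 10: ref 7 → FAULT (evict 6), frames=[7,1]
Step 11: ref 1 → HIT, frames=[7,1]
Step 12: ref 7 → HIT, frames=[7,1]
Step 13: ref 4 → FAULT (evict 1), frames=[7,4]
Step 14: ref 6 → FAULT (evict 4), frames=[7,6]
Step 15: ref 3 → FAULT (evict 6), frames=[7,3]
Total faults: 11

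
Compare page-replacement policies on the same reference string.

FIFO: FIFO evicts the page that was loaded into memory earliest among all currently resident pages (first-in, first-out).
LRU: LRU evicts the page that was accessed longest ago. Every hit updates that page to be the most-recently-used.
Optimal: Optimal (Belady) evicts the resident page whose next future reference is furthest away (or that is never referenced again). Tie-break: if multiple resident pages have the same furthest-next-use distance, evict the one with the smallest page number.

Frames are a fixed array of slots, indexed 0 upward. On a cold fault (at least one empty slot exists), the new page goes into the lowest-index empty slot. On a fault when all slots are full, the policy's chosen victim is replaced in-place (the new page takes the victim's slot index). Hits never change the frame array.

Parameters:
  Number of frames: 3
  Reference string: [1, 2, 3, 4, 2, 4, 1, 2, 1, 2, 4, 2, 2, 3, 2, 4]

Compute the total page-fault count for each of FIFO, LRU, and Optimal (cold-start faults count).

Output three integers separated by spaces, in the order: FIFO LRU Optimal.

Answer: 8 6 5

Derivation:
--- FIFO ---
  step 0: ref 1 -> FAULT, frames=[1,-,-] (faults so far: 1)
  step 1: ref 2 -> FAULT, frames=[1,2,-] (faults so far: 2)
  step 2: ref 3 -> FAULT, frames=[1,2,3] (faults so far: 3)
  step 3: ref 4 -> FAULT, evict 1, frames=[4,2,3] (faults so far: 4)
  step 4: ref 2 -> HIT, frames=[4,2,3] (faults so far: 4)
  step 5: ref 4 -> HIT, frames=[4,2,3] (faults so far: 4)
  step 6: ref 1 -> FAULT, evict 2, frames=[4,1,3] (faults so far: 5)
  step 7: ref 2 -> FAULT, evict 3, frames=[4,1,2] (faults so far: 6)
  step 8: ref 1 -> HIT, frames=[4,1,2] (faults so far: 6)
  step 9: ref 2 -> HIT, frames=[4,1,2] (faults so far: 6)
  step 10: ref 4 -> HIT, frames=[4,1,2] (faults so far: 6)
  step 11: ref 2 -> HIT, frames=[4,1,2] (faults so far: 6)
  step 12: ref 2 -> HIT, frames=[4,1,2] (faults so far: 6)
  step 13: ref 3 -> FAULT, evict 4, frames=[3,1,2] (faults so far: 7)
  step 14: ref 2 -> HIT, frames=[3,1,2] (faults so far: 7)
  step 15: ref 4 -> FAULT, evict 1, frames=[3,4,2] (faults so far: 8)
  FIFO total faults: 8
--- LRU ---
  step 0: ref 1 -> FAULT, frames=[1,-,-] (faults so far: 1)
  step 1: ref 2 -> FAULT, frames=[1,2,-] (faults so far: 2)
  step 2: ref 3 -> FAULT, frames=[1,2,3] (faults so far: 3)
  step 3: ref 4 -> FAULT, evict 1, frames=[4,2,3] (faults so far: 4)
  step 4: ref 2 -> HIT, frames=[4,2,3] (faults so far: 4)
  step 5: ref 4 -> HIT, frames=[4,2,3] (faults so far: 4)
  step 6: ref 1 -> FAULT, evict 3, frames=[4,2,1] (faults so far: 5)
  step 7: ref 2 -> HIT, frames=[4,2,1] (faults so far: 5)
  step 8: ref 1 -> HIT, frames=[4,2,1] (faults so far: 5)
  step 9: ref 2 -> HIT, frames=[4,2,1] (faults so far: 5)
  step 10: ref 4 -> HIT, frames=[4,2,1] (faults so far: 5)
  step 11: ref 2 -> HIT, frames=[4,2,1] (faults so far: 5)
  step 12: ref 2 -> HIT, frames=[4,2,1] (faults so far: 5)
  step 13: ref 3 -> FAULT, evict 1, frames=[4,2,3] (faults so far: 6)
  step 14: ref 2 -> HIT, frames=[4,2,3] (faults so far: 6)
  step 15: ref 4 -> HIT, frames=[4,2,3] (faults so far: 6)
  LRU total faults: 6
--- Optimal ---
  step 0: ref 1 -> FAULT, frames=[1,-,-] (faults so far: 1)
  step 1: ref 2 -> FAULT, frames=[1,2,-] (faults so far: 2)
  step 2: ref 3 -> FAULT, frames=[1,2,3] (faults so far: 3)
  step 3: ref 4 -> FAULT, evict 3, frames=[1,2,4] (faults so far: 4)
  step 4: ref 2 -> HIT, frames=[1,2,4] (faults so far: 4)
  step 5: ref 4 -> HIT, frames=[1,2,4] (faults so far: 4)
  step 6: ref 1 -> HIT, frames=[1,2,4] (faults so far: 4)
  step 7: ref 2 -> HIT, frames=[1,2,4] (faults so far: 4)
  step 8: ref 1 -> HIT, frames=[1,2,4] (faults so far: 4)
  step 9: ref 2 -> HIT, frames=[1,2,4] (faults so far: 4)
  step 10: ref 4 -> HIT, frames=[1,2,4] (faults so far: 4)
  step 11: ref 2 -> HIT, frames=[1,2,4] (faults so far: 4)
  step 12: ref 2 -> HIT, frames=[1,2,4] (faults so far: 4)
  step 13: ref 3 -> FAULT, evict 1, frames=[3,2,4] (faults so far: 5)
  step 14: ref 2 -> HIT, frames=[3,2,4] (faults so far: 5)
  step 15: ref 4 -> HIT, frames=[3,2,4] (faults so far: 5)
  Optimal total faults: 5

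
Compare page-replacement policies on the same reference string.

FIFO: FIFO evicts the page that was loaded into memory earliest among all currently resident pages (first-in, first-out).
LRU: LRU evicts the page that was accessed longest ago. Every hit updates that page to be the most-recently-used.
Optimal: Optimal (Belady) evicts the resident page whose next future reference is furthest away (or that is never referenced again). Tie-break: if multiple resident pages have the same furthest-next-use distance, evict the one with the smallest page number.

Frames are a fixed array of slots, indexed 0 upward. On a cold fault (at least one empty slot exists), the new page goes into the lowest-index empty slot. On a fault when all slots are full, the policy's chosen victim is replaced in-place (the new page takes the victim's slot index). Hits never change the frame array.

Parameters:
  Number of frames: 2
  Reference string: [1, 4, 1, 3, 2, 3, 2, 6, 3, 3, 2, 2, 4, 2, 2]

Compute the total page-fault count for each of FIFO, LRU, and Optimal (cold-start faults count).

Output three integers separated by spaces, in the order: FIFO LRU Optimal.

Answer: 8 8 7

Derivation:
--- FIFO ---
  step 0: ref 1 -> FAULT, frames=[1,-] (faults so far: 1)
  step 1: ref 4 -> FAULT, frames=[1,4] (faults so far: 2)
  step 2: ref 1 -> HIT, frames=[1,4] (faults so far: 2)
  step 3: ref 3 -> FAULT, evict 1, frames=[3,4] (faults so far: 3)
  step 4: ref 2 -> FAULT, evict 4, frames=[3,2] (faults so far: 4)
  step 5: ref 3 -> HIT, frames=[3,2] (faults so far: 4)
  step 6: ref 2 -> HIT, frames=[3,2] (faults so far: 4)
  step 7: ref 6 -> FAULT, evict 3, frames=[6,2] (faults so far: 5)
  step 8: ref 3 -> FAULT, evict 2, frames=[6,3] (faults so far: 6)
  step 9: ref 3 -> HIT, frames=[6,3] (faults so far: 6)
  step 10: ref 2 -> FAULT, evict 6, frames=[2,3] (faults so far: 7)
  step 11: ref 2 -> HIT, frames=[2,3] (faults so far: 7)
  step 12: ref 4 -> FAULT, evict 3, frames=[2,4] (faults so far: 8)
  step 13: ref 2 -> HIT, frames=[2,4] (faults so far: 8)
  step 14: ref 2 -> HIT, frames=[2,4] (faults so far: 8)
  FIFO total faults: 8
--- LRU ---
  step 0: ref 1 -> FAULT, frames=[1,-] (faults so far: 1)
  step 1: ref 4 -> FAULT, frames=[1,4] (faults so far: 2)
  step 2: ref 1 -> HIT, frames=[1,4] (faults so far: 2)
  step 3: ref 3 -> FAULT, evict 4, frames=[1,3] (faults so far: 3)
  step 4: ref 2 -> FAULT, evict 1, frames=[2,3] (faults so far: 4)
  step 5: ref 3 -> HIT, frames=[2,3] (faults so far: 4)
  step 6: ref 2 -> HIT, frames=[2,3] (faults so far: 4)
  step 7: ref 6 -> FAULT, evict 3, frames=[2,6] (faults so far: 5)
  step 8: ref 3 -> FAULT, evict 2, frames=[3,6] (faults so far: 6)
  step 9: ref 3 -> HIT, frames=[3,6] (faults so far: 6)
  step 10: ref 2 -> FAULT, evict 6, frames=[3,2] (faults so far: 7)
  step 11: ref 2 -> HIT, frames=[3,2] (faults so far: 7)
  step 12: ref 4 -> FAULT, evict 3, frames=[4,2] (faults so far: 8)
  step 13: ref 2 -> HIT, frames=[4,2] (faults so far: 8)
  step 14: ref 2 -> HIT, frames=[4,2] (faults so far: 8)
  LRU total faults: 8
--- Optimal ---
  step 0: ref 1 -> FAULT, frames=[1,-] (faults so far: 1)
  step 1: ref 4 -> FAULT, frames=[1,4] (faults so far: 2)
  step 2: ref 1 -> HIT, frames=[1,4] (faults so far: 2)
  step 3: ref 3 -> FAULT, evict 1, frames=[3,4] (faults so far: 3)
  step 4: ref 2 -> FAULT, evict 4, frames=[3,2] (faults so far: 4)
  step 5: ref 3 -> HIT, frames=[3,2] (faults so far: 4)
  step 6: ref 2 -> HIT, frames=[3,2] (faults so far: 4)
  step 7: ref 6 -> FAULT, evict 2, frames=[3,6] (faults so far: 5)
  step 8: ref 3 -> HIT, frames=[3,6] (faults so far: 5)
  step 9: ref 3 -> HIT, frames=[3,6] (faults so far: 5)
  step 10: ref 2 -> FAULT, evict 3, frames=[2,6] (faults so far: 6)
  step 11: ref 2 -> HIT, frames=[2,6] (faults so far: 6)
  step 12: ref 4 -> FAULT, evict 6, frames=[2,4] (faults so far: 7)
  step 13: ref 2 -> HIT, frames=[2,4] (faults so far: 7)
  step 14: ref 2 -> HIT, frames=[2,4] (faults so far: 7)
  Optimal total faults: 7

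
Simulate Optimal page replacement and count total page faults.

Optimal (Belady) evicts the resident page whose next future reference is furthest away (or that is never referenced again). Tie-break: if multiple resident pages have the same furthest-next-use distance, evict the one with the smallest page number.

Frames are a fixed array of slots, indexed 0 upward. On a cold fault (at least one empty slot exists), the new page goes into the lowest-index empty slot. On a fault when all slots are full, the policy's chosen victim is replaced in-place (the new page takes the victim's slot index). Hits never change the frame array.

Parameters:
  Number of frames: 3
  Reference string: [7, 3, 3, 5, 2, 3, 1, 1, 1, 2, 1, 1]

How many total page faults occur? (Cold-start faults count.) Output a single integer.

Step 0: ref 7 → FAULT, frames=[7,-,-]
Step 1: ref 3 → FAULT, frames=[7,3,-]
Step 2: ref 3 → HIT, frames=[7,3,-]
Step 3: ref 5 → FAULT, frames=[7,3,5]
Step 4: ref 2 → FAULT (evict 5), frames=[7,3,2]
Step 5: ref 3 → HIT, frames=[7,3,2]
Step 6: ref 1 → FAULT (evict 3), frames=[7,1,2]
Step 7: ref 1 → HIT, frames=[7,1,2]
Step 8: ref 1 → HIT, frames=[7,1,2]
Step 9: ref 2 → HIT, frames=[7,1,2]
Step 10: ref 1 → HIT, frames=[7,1,2]
Step 11: ref 1 → HIT, frames=[7,1,2]
Total faults: 5

Answer: 5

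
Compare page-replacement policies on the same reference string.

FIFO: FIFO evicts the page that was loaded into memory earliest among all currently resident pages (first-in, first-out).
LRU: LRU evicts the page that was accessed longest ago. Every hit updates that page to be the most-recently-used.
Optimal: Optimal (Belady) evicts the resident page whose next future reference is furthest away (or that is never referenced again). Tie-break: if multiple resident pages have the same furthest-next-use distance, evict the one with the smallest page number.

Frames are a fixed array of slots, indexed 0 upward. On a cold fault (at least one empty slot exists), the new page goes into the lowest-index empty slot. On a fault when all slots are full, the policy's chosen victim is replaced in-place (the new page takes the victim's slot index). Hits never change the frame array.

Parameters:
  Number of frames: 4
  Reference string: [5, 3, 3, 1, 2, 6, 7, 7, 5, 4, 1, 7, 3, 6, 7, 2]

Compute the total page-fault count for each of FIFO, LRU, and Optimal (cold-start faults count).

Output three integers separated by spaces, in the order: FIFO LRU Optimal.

--- FIFO ---
  step 0: ref 5 -> FAULT, frames=[5,-,-,-] (faults so far: 1)
  step 1: ref 3 -> FAULT, frames=[5,3,-,-] (faults so far: 2)
  step 2: ref 3 -> HIT, frames=[5,3,-,-] (faults so far: 2)
  step 3: ref 1 -> FAULT, frames=[5,3,1,-] (faults so far: 3)
  step 4: ref 2 -> FAULT, frames=[5,3,1,2] (faults so far: 4)
  step 5: ref 6 -> FAULT, evict 5, frames=[6,3,1,2] (faults so far: 5)
  step 6: ref 7 -> FAULT, evict 3, frames=[6,7,1,2] (faults so far: 6)
  step 7: ref 7 -> HIT, frames=[6,7,1,2] (faults so far: 6)
  step 8: ref 5 -> FAULT, evict 1, frames=[6,7,5,2] (faults so far: 7)
  step 9: ref 4 -> FAULT, evict 2, frames=[6,7,5,4] (faults so far: 8)
  step 10: ref 1 -> FAULT, evict 6, frames=[1,7,5,4] (faults so far: 9)
  step 11: ref 7 -> HIT, frames=[1,7,5,4] (faults so far: 9)
  step 12: ref 3 -> FAULT, evict 7, frames=[1,3,5,4] (faults so far: 10)
  step 13: ref 6 -> FAULT, evict 5, frames=[1,3,6,4] (faults so far: 11)
  step 14: ref 7 -> FAULT, evict 4, frames=[1,3,6,7] (faults so far: 12)
  step 15: ref 2 -> FAULT, evict 1, frames=[2,3,6,7] (faults so far: 13)
  FIFO total faults: 13
--- LRU ---
  step 0: ref 5 -> FAULT, frames=[5,-,-,-] (faults so far: 1)
  step 1: ref 3 -> FAULT, frames=[5,3,-,-] (faults so far: 2)
  step 2: ref 3 -> HIT, frames=[5,3,-,-] (faults so far: 2)
  step 3: ref 1 -> FAULT, frames=[5,3,1,-] (faults so far: 3)
  step 4: ref 2 -> FAULT, frames=[5,3,1,2] (faults so far: 4)
  step 5: ref 6 -> FAULT, evict 5, frames=[6,3,1,2] (faults so far: 5)
  step 6: ref 7 -> FAULT, evict 3, frames=[6,7,1,2] (faults so far: 6)
  step 7: ref 7 -> HIT, frames=[6,7,1,2] (faults so far: 6)
  step 8: ref 5 -> FAULT, evict 1, frames=[6,7,5,2] (faults so far: 7)
  step 9: ref 4 -> FAULT, evict 2, frames=[6,7,5,4] (faults so far: 8)
  step 10: ref 1 -> FAULT, evict 6, frames=[1,7,5,4] (faults so far: 9)
  step 11: ref 7 -> HIT, frames=[1,7,5,4] (faults so far: 9)
  step 12: ref 3 -> FAULT, evict 5, frames=[1,7,3,4] (faults so far: 10)
  step 13: ref 6 -> FAULT, evict 4, frames=[1,7,3,6] (faults so far: 11)
  step 14: ref 7 -> HIT, frames=[1,7,3,6] (faults so far: 11)
  step 15: ref 2 -> FAULT, evict 1, frames=[2,7,3,6] (faults so far: 12)
  LRU total faults: 12
--- Optimal ---
  step 0: ref 5 -> FAULT, frames=[5,-,-,-] (faults so far: 1)
  step 1: ref 3 -> FAULT, frames=[5,3,-,-] (faults so far: 2)
  step 2: ref 3 -> HIT, frames=[5,3,-,-] (faults so far: 2)
  step 3: ref 1 -> FAULT, frames=[5,3,1,-] (faults so far: 3)
  step 4: ref 2 -> FAULT, frames=[5,3,1,2] (faults so far: 4)
  step 5: ref 6 -> FAULT, evict 2, frames=[5,3,1,6] (faults so far: 5)
  step 6: ref 7 -> FAULT, evict 6, frames=[5,3,1,7] (faults so far: 6)
  step 7: ref 7 -> HIT, frames=[5,3,1,7] (faults so far: 6)
  step 8: ref 5 -> HIT, frames=[5,3,1,7] (faults so far: 6)
  step 9: ref 4 -> FAULT, evict 5, frames=[4,3,1,7] (faults so far: 7)
  step 10: ref 1 -> HIT, frames=[4,3,1,7] (faults so far: 7)
  step 11: ref 7 -> HIT, frames=[4,3,1,7] (faults so far: 7)
  step 12: ref 3 -> HIT, frames=[4,3,1,7] (faults so far: 7)
  step 13: ref 6 -> FAULT, evict 1, frames=[4,3,6,7] (faults so far: 8)
  step 14: ref 7 -> HIT, frames=[4,3,6,7] (faults so far: 8)
  step 15: ref 2 -> FAULT, evict 3, frames=[4,2,6,7] (faults so far: 9)
  Optimal total faults: 9

Answer: 13 12 9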